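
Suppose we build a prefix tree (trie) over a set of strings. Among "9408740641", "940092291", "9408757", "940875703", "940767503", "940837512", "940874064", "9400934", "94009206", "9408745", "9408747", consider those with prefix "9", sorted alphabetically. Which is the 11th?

940875703

Words with prefix "9", in lexicographic order: "94009206", "940092291", "9400934", "940767503", "940837512", "940874064", "9408740641", "9408745", "9408747", "9408757", "940875703"
The 11th is 940875703.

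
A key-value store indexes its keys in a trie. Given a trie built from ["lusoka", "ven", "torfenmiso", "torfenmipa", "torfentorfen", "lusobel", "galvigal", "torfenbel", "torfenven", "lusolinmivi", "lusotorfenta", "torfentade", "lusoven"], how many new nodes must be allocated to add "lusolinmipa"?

2

The longest prefix of "lusolinmipa" already in the trie is "lusolinmi" (length 9).
Each of the 2 remaining characters creates one node.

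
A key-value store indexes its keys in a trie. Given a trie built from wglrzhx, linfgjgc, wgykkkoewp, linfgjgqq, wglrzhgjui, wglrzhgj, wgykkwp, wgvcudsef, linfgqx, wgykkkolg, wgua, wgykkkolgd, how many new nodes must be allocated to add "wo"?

1

"w" is already a path in the trie; the remaining "o" must be added.
Each of the 1 remaining characters creates one node.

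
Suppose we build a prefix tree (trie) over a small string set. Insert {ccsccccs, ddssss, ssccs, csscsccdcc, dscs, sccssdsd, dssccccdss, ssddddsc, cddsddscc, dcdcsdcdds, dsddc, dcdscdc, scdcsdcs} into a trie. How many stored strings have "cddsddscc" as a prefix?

Filter for entries beginning with "cddsddscc":
Matches: "cddsddscc"
Count: 1

1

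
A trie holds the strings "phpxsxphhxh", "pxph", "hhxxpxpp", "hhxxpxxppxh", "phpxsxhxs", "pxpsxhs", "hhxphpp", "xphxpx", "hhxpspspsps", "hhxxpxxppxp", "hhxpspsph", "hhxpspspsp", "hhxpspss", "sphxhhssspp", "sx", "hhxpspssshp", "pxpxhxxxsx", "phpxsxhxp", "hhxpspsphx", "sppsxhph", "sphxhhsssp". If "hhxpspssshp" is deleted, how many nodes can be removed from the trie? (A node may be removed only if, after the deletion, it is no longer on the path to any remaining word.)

3

Walk "hhxpspssshp" from the leaf back toward the root, removing each node that no remaining word uses.
The suffix "shp" (3 nodes) is used only by "hhxpspssshp"; "hhxpspss" is itself a stored word, so pruning stops there.
Nodes removed: 3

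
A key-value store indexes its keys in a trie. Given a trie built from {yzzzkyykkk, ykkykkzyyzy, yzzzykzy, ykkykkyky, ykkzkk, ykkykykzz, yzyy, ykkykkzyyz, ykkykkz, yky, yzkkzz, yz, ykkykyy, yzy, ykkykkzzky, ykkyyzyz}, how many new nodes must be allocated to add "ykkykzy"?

"ykkyk" is already a path in the trie; the remaining "zy" must be added.
Each of the 2 remaining characters creates one node.

2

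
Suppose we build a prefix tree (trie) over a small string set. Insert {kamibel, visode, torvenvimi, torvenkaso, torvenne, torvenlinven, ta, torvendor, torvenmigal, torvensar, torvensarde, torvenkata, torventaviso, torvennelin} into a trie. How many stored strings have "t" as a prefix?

12

Walk to "t"; the words in its subtree are exactly those with that prefix.
Words under "t": ta, torvendor, torvenkaso, torvenkata, torvenlinven, torvenmigal, torvenne, torvennelin, torvensar, torvensarde, torventaviso, torvenvimi
Count: 12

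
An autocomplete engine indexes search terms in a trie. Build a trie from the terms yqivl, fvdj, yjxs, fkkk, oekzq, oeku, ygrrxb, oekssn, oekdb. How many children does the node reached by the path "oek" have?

Walk "oek" from the root, arriving at one node.
Distinct next characters after "oek": d, s, u, z.
That node has 4 child edges.

4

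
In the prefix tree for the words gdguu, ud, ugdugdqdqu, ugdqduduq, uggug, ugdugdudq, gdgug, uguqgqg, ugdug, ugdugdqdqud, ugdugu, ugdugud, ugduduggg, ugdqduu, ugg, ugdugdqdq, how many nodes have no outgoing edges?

11

A leaf is a node with no children — equivalently, the end of a word that is not a proper prefix of any other stored word.
Those words: "gdgug", "gdguu", "ud", "ugdqduduq", "ugdqduu", "ugduduggg", "ugdugdqdqud", "ugdugdudq", "ugdugud", "uggug", "uguqgqg"
Leaf count: 11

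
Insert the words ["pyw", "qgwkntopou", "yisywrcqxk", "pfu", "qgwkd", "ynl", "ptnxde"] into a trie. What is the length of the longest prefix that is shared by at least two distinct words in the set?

The deepest shared node is where two words last agree before diverging.
"qgwkd" and "qgwkntopou" agree on "qgwk" (4 characters) before diverging; nothing deeper is shared.
Longest shared-prefix length: 4

4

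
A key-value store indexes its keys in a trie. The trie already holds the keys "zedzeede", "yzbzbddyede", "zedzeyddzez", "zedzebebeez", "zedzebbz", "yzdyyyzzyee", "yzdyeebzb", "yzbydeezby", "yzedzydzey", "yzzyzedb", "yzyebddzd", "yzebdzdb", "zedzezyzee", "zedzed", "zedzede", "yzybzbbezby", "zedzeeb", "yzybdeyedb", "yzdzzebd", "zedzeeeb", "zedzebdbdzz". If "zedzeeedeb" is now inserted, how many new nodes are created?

3

"zedzeee" is already a path in the trie; the remaining "deb" must be added.
Each of the 3 remaining characters creates one node.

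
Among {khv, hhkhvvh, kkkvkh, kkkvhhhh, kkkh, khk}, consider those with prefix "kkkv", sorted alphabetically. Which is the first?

DFS of the "kkkv" subtree visits, in order: "kkkvhhhh", "kkkvkh"
The 1st is kkkvhhhh.

kkkvhhhh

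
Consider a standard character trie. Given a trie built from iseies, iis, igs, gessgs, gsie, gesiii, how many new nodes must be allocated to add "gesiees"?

3

The longest prefix of "gesiees" already in the trie is "gesi" (length 4).
So 7 − 4 = 3 new nodes.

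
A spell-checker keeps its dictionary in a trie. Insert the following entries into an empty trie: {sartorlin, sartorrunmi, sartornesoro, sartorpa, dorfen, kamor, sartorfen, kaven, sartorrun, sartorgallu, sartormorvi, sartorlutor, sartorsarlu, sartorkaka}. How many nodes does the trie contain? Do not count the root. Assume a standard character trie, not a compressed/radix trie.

62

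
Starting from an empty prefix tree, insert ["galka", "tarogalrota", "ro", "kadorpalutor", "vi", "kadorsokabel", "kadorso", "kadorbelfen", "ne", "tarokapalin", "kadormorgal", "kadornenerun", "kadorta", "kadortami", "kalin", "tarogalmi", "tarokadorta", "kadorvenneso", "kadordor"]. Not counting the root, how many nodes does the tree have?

Insert word by word; a character creates a node only if that edge doesn't already exist:
  "galka" → 5 new (g, a, l, k, a)
  "tarogalrota" → 11 new (t, a, r, o, g, a, l, r, o, t, a)
  "ro" → 2 new (r, o)
  "kadorpalutor" → 12 new (k, a, d, o, r, p, a, l, u, t, o, r)
  "vi" → 2 new (v, i)
  "kadorsokabel" → prefix "kador" already present; 7 new (s, o, k, a, b, e, l)
  "kadorso" → prefix "kadorso" already present; 0 new (none)
  "kadorbelfen" → prefix "kador" already present; 6 new (b, e, l, f, e, n)
  "ne" → 2 new (n, e)
  "tarokapalin" → prefix "taro" already present; 7 new (k, a, p, a, l, i, n)
  "kadormorgal" → prefix "kador" already present; 6 new (m, o, r, g, a, l)
  "kadornenerun" → prefix "kador" already present; 7 new (n, e, n, e, r, u, n)
  "kadorta" → prefix "kador" already present; 2 new (t, a)
  "kadortami" → prefix "kadorta" already present; 2 new (m, i)
  "kalin" → prefix "ka" already present; 3 new (l, i, n)
  "tarogalmi" → prefix "tarogal" already present; 2 new (m, i)
  "tarokadorta" → prefix "taroka" already present; 5 new (d, o, r, t, a)
  "kadorvenneso" → prefix "kador" already present; 7 new (v, e, n, n, e, s, o)
  "kadordor" → prefix "kador" already present; 3 new (d, o, r)
Total nodes = 5 + 11 + 2 + 12 + 2 + 7 + 0 + 6 + 2 + 7 + 6 + 7 + 2 + 2 + 3 + 2 + 5 + 7 + 3 = 91

91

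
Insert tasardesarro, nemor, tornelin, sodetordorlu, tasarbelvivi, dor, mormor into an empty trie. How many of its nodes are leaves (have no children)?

7

A leaf is a node with no children — equivalently, the end of a word that is not a proper prefix of any other stored word.
Those words: "dor", "mormor", "nemor", "sodetordorlu", "tasarbelvivi", "tasardesarro", "tornelin"
Leaf count: 7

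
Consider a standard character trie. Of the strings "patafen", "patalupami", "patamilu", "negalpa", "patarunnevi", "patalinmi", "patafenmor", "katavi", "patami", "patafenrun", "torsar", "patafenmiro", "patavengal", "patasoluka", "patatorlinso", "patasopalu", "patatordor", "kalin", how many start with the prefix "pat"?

Traverse to the node for "pat", then collect every word in that subtree.
Words under "pat": patafen, patafenmiro, patafenmor, patafenrun, patalinmi, patalupami, patami, patamilu, patarunnevi, patasoluka, patasopalu, patatordor, patatorlinso, patavengal
Count: 14

14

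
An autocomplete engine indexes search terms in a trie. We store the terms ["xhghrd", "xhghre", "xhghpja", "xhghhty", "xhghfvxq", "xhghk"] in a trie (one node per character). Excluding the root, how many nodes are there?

18

For each word, the new-node count is its length minus the longest prefix already in the trie:
  "xhghrd" → 6 new (x, h, g, h, r, d)
  "xhghre" → prefix "xhghr" already present; 1 new (e)
  "xhghpja" → prefix "xhgh" already present; 3 new (p, j, a)
  "xhghhty" → prefix "xhgh" already present; 3 new (h, t, y)
  "xhghfvxq" → prefix "xhgh" already present; 4 new (f, v, x, q)
  "xhghk" → prefix "xhgh" already present; 1 new (k)
Total nodes = 6 + 1 + 3 + 3 + 4 + 1 = 18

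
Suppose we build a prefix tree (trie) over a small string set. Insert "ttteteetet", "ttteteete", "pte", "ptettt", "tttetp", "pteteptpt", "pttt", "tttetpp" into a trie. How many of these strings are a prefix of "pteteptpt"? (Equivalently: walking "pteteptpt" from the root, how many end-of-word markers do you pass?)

Check each prefix of "pteteptpt" against the stored set — each match is an end-marker on the path.
Prefixes of the query that are stored words: "pte", "pteteptpt"
Count: 2

2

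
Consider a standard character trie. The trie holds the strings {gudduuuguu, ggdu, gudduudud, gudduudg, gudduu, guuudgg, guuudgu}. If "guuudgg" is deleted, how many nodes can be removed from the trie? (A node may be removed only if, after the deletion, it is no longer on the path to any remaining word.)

1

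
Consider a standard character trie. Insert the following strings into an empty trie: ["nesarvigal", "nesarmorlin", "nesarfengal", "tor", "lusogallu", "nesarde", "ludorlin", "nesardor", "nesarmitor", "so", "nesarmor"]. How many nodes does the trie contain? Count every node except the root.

50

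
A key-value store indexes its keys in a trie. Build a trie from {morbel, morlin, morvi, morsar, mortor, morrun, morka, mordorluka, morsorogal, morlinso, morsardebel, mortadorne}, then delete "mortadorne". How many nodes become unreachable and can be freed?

6

A node on "mortadorne"'s path can go only if nothing else ends at it or branches off below it.
The suffix "adorne" (6 nodes) is used only by "mortadorne"; the node for "mort" still has the child "o", so pruning stops there.
Nodes removed: 6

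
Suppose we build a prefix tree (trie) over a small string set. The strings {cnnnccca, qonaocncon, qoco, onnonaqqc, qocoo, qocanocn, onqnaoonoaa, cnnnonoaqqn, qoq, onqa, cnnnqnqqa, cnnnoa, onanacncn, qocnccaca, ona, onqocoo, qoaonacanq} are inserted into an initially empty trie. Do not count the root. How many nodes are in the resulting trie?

For each word, the new-node count is its length minus the longest prefix already in the trie:
  "cnnnccca" → 8 new (c, n, n, n, c, c, c, a)
  "qonaocncon" → 10 new (q, o, n, a, o, c, n, c, o, n)
  "qoco" → prefix "qo" already present; 2 new (c, o)
  "onnonaqqc" → 9 new (o, n, n, o, n, a, q, q, c)
  "qocoo" → prefix "qoco" already present; 1 new (o)
  "qocanocn" → prefix "qoc" already present; 5 new (a, n, o, c, n)
  "onqnaoonoaa" → prefix "on" already present; 9 new (q, n, a, o, o, n, o, a, a)
  "cnnnonoaqqn" → prefix "cnnn" already present; 7 new (o, n, o, a, q, q, n)
  "qoq" → prefix "qo" already present; 1 new (q)
  "onqa" → prefix "onq" already present; 1 new (a)
  "cnnnqnqqa" → prefix "cnnn" already present; 5 new (q, n, q, q, a)
  "cnnnoa" → prefix "cnnno" already present; 1 new (a)
  "onanacncn" → prefix "on" already present; 7 new (a, n, a, c, n, c, n)
  "qocnccaca" → prefix "qoc" already present; 6 new (n, c, c, a, c, a)
  "ona" → prefix "ona" already present; 0 new (none)
  "onqocoo" → prefix "onq" already present; 4 new (o, c, o, o)
  "qoaonacanq" → prefix "qo" already present; 8 new (a, o, n, a, c, a, n, q)
Total nodes = 8 + 10 + 2 + 9 + 1 + 5 + 9 + 7 + 1 + 1 + 5 + 1 + 7 + 6 + 0 + 4 + 8 = 84

84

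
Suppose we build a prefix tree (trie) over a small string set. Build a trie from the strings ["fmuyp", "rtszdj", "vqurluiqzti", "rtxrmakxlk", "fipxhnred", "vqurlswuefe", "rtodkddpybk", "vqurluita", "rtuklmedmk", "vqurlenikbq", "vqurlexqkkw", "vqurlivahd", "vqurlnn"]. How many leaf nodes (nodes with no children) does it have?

Leaves are exactly the stored words that no other stored word extends.
Those words: "fipxhnred", "fmuyp", "rtodkddpybk", "rtszdj", "rtuklmedmk", "rtxrmakxlk", "vqurlenikbq", "vqurlexqkkw", "vqurlivahd", "vqurlnn", "vqurlswuefe", "vqurluiqzti", "vqurluita"
Leaf count: 13

13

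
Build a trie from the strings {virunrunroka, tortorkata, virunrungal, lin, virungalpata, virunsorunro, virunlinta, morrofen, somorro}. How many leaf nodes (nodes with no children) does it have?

Leaves are exactly the stored words that no other stored word extends.
Those words: "lin", "morrofen", "somorro", "tortorkata", "virungalpata", "virunlinta", "virunrungal", "virunrunroka", "virunsorunro"
Leaf count: 9

9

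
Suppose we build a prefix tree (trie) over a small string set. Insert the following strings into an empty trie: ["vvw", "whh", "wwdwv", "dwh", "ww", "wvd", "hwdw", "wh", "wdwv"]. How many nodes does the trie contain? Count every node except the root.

22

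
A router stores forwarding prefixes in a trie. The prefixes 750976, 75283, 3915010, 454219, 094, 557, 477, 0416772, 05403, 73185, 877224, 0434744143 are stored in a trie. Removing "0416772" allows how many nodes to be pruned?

Walk "0416772" from the leaf back toward the root, removing each node that no remaining word uses.
The suffix "16772" (5 nodes) is used only by "0416772"; the node for "04" still has the child "3", so pruning stops there.
Nodes removed: 5

5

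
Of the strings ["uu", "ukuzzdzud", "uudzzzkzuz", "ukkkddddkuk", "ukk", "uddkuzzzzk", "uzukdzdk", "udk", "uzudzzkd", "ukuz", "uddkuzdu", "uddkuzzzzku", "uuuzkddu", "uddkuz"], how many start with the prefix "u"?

14

Walk to "u"; the words in its subtree are exactly those with that prefix.
Matches: "uddkuz", "uddkuzdu", "uddkuzzzzk", "uddkuzzzzku", "udk", "ukk", "ukkkddddkuk", "ukuz", "ukuzzdzud", "uu", "uudzzzkzuz", "uuuzkddu", "uzudzzkd", "uzukdzdk"
Count: 14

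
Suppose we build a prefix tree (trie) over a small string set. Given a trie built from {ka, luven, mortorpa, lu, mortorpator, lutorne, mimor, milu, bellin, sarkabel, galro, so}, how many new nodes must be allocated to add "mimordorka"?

5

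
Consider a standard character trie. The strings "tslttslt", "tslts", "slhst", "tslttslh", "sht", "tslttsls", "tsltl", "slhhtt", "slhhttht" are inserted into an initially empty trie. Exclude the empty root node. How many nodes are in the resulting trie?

Insert word by word; a character creates a node only if that edge doesn't already exist:
  "tslttslt" → 8 new (t, s, l, t, t, s, l, t)
  "tslts" → prefix "tslt" already present; 1 new (s)
  "slhst" → 5 new (s, l, h, s, t)
  "tslttslh" → prefix "tslttsl" already present; 1 new (h)
  "sht" → prefix "s" already present; 2 new (h, t)
  "tslttsls" → prefix "tslttsl" already present; 1 new (s)
  "tsltl" → prefix "tslt" already present; 1 new (l)
  "slhhtt" → prefix "slh" already present; 3 new (h, t, t)
  "slhhttht" → prefix "slhhtt" already present; 2 new (h, t)
Total nodes = 8 + 1 + 5 + 1 + 2 + 1 + 1 + 3 + 2 = 24

24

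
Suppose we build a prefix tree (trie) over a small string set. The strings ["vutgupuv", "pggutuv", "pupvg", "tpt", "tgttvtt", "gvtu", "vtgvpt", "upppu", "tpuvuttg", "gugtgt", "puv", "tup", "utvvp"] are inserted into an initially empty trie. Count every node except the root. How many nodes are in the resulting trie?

For each word, the new-node count is its length minus the longest prefix already in the trie:
  "vutgupuv" → 8 new (v, u, t, g, u, p, u, v)
  "pggutuv" → 7 new (p, g, g, u, t, u, v)
  "pupvg" → prefix "p" already present; 4 new (u, p, v, g)
  "tpt" → 3 new (t, p, t)
  "tgttvtt" → prefix "t" already present; 6 new (g, t, t, v, t, t)
  "gvtu" → 4 new (g, v, t, u)
  "vtgvpt" → prefix "v" already present; 5 new (t, g, v, p, t)
  "upppu" → 5 new (u, p, p, p, u)
  "tpuvuttg" → prefix "tp" already present; 6 new (u, v, u, t, t, g)
  "gugtgt" → prefix "g" already present; 5 new (u, g, t, g, t)
  "puv" → prefix "pu" already present; 1 new (v)
  "tup" → prefix "t" already present; 2 new (u, p)
  "utvvp" → prefix "u" already present; 4 new (t, v, v, p)
Total nodes = 8 + 7 + 4 + 3 + 6 + 4 + 5 + 5 + 6 + 5 + 1 + 2 + 4 = 60

60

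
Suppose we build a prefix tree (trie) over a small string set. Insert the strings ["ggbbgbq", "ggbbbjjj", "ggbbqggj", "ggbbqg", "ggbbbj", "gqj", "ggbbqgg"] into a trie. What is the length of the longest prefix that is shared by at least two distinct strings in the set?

Look for the deepest trie node that still has at least two words in its subtree.
e.g. "ggbbqgg" and "ggbbqggj" share the prefix "ggbbqgg" of length 7; no pair shares a longer one.
Longest shared-prefix length: 7

7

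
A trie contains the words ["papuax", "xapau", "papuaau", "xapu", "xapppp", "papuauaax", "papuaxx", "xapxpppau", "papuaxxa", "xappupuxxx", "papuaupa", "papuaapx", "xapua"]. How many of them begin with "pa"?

7

Filter for entries beginning with "pa":
Words under "pa": papuaapx, papuaau, papuauaax, papuaupa, papuax, papuaxx, papuaxxa
Count: 7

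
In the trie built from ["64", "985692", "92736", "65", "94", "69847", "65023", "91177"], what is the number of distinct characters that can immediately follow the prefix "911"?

1

Walk "911" from the root, arriving at one node.
Characters that immediately follow "911" among the stored strings: {7}.
That node has 1 child edge.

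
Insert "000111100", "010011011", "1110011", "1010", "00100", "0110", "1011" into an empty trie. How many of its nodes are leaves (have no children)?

7

A leaf is a node with no children — equivalently, the end of a word that is not a proper prefix of any other stored word.
Those words: "000111100", "00100", "010011011", "0110", "1010", "1011", "1110011"
Leaf count: 7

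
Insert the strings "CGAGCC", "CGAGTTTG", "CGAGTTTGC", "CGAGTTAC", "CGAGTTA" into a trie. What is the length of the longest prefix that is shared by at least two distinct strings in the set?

8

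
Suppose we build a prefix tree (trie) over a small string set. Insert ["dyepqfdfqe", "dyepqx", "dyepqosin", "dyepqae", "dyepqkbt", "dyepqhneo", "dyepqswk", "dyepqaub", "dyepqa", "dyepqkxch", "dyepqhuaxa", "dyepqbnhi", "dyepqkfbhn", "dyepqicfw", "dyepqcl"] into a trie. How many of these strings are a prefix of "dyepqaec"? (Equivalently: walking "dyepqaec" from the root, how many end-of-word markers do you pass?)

2

Walk "dyepqaec" from the root; an end-of-word marker is hit whenever a stored word is a prefix of "dyepqaec".
Prefixes of the query that are stored words: "dyepqa", "dyepqae"
Count: 2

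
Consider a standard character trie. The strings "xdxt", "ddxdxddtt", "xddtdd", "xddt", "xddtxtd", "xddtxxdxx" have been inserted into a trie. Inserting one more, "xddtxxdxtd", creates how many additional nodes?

Walking "xddtxxdxtd" from the root, the first 8 characters ("xddtxxdx") follow existing edges; "t" is the first miss.
So 10 − 8 = 2 new nodes.

2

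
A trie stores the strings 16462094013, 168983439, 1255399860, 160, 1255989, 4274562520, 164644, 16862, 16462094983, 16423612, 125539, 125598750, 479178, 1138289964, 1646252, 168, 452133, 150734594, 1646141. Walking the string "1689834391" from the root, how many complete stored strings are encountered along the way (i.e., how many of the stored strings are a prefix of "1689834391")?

2

Check each prefix of "1689834391" against the stored set — each match is an end-marker on the path.
Prefixes of the query that are stored words: "168", "168983439"
Count: 2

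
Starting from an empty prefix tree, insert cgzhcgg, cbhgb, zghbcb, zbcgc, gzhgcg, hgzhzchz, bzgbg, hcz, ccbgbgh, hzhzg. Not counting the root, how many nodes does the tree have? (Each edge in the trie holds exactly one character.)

52

Trace insertions, counting only characters that open a new branch:
  "cgzhcgg" → 7 new (c, g, z, h, c, g, g)
  "cbhgb" → prefix "c" already present; 4 new (b, h, g, b)
  "zghbcb" → 6 new (z, g, h, b, c, b)
  "zbcgc" → prefix "z" already present; 4 new (b, c, g, c)
  "gzhgcg" → 6 new (g, z, h, g, c, g)
  "hgzhzchz" → 8 new (h, g, z, h, z, c, h, z)
  "bzgbg" → 5 new (b, z, g, b, g)
  "hcz" → prefix "h" already present; 2 new (c, z)
  "ccbgbgh" → prefix "c" already present; 6 new (c, b, g, b, g, h)
  "hzhzg" → prefix "h" already present; 4 new (z, h, z, g)
Total nodes = 7 + 4 + 6 + 4 + 6 + 8 + 5 + 2 + 6 + 4 = 52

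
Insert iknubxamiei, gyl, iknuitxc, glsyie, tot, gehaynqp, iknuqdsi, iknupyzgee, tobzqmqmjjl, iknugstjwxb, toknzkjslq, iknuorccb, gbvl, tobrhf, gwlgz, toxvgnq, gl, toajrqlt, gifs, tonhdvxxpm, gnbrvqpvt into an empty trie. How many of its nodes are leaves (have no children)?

Leaves are exactly the stored words that no other stored word extends.
Those words: "gbvl", "gehaynqp", "gifs", "glsyie", "gnbrvqpvt", "gwlgz", "gyl", "iknubxamiei", "iknugstjwxb", "iknuitxc", "iknuorccb", "iknupyzgee", "iknuqdsi", "toajrqlt", "tobrhf", "tobzqmqmjjl", "toknzkjslq", "tonhdvxxpm", "tot", "toxvgnq"
Leaf count: 20

20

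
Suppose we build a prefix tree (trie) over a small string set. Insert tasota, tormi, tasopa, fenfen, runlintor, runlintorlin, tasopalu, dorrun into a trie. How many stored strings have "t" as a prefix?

Filter for entries beginning with "t":
Matches: "tasopa", "tasopalu", "tasota", "tormi"
Count: 4

4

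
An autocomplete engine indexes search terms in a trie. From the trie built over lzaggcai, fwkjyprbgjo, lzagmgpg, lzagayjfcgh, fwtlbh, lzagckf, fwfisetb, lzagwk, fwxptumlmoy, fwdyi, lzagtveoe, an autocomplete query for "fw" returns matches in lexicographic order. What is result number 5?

DFS of the "fw" subtree visits, in order: "fwdyi", "fwfisetb", "fwkjyprbgjo", "fwtlbh", "fwxptumlmoy"
The 5th is fwxptumlmoy.

fwxptumlmoy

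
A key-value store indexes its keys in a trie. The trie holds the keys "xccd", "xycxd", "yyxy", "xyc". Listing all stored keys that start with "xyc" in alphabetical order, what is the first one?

xyc

DFS of the "xyc" subtree visits, in order: "xyc", "xycxd"
The 1st is xyc.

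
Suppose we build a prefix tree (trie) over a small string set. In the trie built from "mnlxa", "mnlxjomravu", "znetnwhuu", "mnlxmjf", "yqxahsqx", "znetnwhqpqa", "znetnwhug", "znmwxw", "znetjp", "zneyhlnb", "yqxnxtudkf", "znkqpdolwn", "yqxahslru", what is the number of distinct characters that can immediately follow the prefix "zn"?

Follow the path "zn" to its node, then look at its outgoing edges.
Characters that immediately follow "zn" among the stored strings: {e, k, m}.
That node has 3 child edges.

3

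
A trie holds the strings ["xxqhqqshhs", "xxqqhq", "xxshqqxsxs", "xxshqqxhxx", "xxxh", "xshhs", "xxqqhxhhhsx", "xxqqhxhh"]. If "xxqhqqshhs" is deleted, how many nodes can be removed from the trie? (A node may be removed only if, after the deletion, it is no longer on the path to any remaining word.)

Walk "xxqhqqshhs" from the leaf back toward the root, removing each node that no remaining word uses.
The suffix "hqqshhs" (7 nodes) is used only by "xxqhqqshhs"; the node for "xxq" still has the child "q", so pruning stops there.
Nodes removed: 7

7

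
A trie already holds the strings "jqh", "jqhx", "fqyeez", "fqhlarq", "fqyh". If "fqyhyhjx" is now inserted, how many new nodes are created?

"fqyh" is already a path in the trie; the remaining "yhjx" must be added.
Each of the 4 remaining characters creates one node.

4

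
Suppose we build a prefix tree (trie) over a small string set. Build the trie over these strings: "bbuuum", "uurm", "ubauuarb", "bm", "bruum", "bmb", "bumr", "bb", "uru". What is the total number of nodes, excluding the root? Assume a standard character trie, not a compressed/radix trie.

Count nodes per top-level branch (shared prefixes stored once):
  'b'-branch (bb, bbuuum, bm, bmb, bruum, bumr): 15 nodes
  'u'-branch (ubauuarb, uru, uurm): 13 nodes
Sum: 28

28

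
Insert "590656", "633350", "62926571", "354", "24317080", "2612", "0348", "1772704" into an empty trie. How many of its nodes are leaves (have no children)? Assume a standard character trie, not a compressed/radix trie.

8

Leaves are exactly the stored words that no other stored word extends.
Those words: "0348", "1772704", "24317080", "2612", "354", "590656", "62926571", "633350"
Leaf count: 8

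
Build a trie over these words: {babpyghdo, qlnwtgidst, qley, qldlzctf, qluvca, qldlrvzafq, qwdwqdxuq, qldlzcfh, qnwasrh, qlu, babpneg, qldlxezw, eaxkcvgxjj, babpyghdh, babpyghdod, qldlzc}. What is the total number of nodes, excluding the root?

72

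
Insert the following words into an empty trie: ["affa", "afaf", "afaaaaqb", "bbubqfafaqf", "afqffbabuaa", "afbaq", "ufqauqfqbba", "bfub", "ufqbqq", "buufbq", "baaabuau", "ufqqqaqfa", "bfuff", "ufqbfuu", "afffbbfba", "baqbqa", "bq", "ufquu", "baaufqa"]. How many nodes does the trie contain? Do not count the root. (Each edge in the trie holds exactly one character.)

91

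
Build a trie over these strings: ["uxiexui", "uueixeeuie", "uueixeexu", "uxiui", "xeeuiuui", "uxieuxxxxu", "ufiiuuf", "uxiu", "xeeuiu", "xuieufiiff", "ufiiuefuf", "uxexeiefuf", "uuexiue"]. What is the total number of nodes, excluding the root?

65

For each word, the new-node count is its length minus the longest prefix already in the trie:
  "uxiexui" → 7 new (u, x, i, e, x, u, i)
  "uueixeeuie" → prefix "u" already present; 9 new (u, e, i, x, e, e, u, i, e)
  "uueixeexu" → prefix "uueixee" already present; 2 new (x, u)
  "uxiui" → prefix "uxi" already present; 2 new (u, i)
  "xeeuiuui" → 8 new (x, e, e, u, i, u, u, i)
  "uxieuxxxxu" → prefix "uxie" already present; 6 new (u, x, x, x, x, u)
  "ufiiuuf" → prefix "u" already present; 6 new (f, i, i, u, u, f)
  "uxiu" → prefix "uxiu" already present; 0 new (none)
  "xeeuiu" → prefix "xeeuiu" already present; 0 new (none)
  "xuieufiiff" → prefix "x" already present; 9 new (u, i, e, u, f, i, i, f, f)
  "ufiiuefuf" → prefix "ufiiu" already present; 4 new (e, f, u, f)
  "uxexeiefuf" → prefix "ux" already present; 8 new (e, x, e, i, e, f, u, f)
  "uuexiue" → prefix "uue" already present; 4 new (x, i, u, e)
Total nodes = 7 + 9 + 2 + 2 + 8 + 6 + 6 + 0 + 0 + 9 + 4 + 8 + 4 = 65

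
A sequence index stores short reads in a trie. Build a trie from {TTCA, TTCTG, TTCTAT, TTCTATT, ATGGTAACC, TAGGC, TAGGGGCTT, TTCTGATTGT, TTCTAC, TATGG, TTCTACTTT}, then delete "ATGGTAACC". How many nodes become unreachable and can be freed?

A node on "ATGGTAACC"'s path can go only if nothing else ends at it or branches off below it.
No other word shares any prefix with "ATGGTAACC", so all 9 of its nodes go.
Nodes removed: 9

9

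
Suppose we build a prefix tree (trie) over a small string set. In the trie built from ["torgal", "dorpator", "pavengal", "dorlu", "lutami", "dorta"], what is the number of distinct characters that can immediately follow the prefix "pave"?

The children of the "pave" node are the distinct next characters among strings starting with "pave".
Distinct next characters after "pave": n.
That node has 1 child edge.

1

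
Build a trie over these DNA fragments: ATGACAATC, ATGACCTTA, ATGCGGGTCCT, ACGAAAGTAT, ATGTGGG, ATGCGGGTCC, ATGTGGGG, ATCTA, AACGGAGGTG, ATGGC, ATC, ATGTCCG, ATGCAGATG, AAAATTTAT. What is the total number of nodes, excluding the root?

64

Count nodes per top-level branch (shared prefixes stored once):
  'A'-branch (AAAATTTAT, AACGGAGGTG, ACGAAAGTAT, ATC, ATCTA, ATGACAATC, ATGACCTTA, ATGCAGATG, ATGCGGGTCC, ATGCGGGTCCT, ATGGC, ATGTCCG, ATGTGGG, ATGTGGGG): 64 nodes
Sum: 64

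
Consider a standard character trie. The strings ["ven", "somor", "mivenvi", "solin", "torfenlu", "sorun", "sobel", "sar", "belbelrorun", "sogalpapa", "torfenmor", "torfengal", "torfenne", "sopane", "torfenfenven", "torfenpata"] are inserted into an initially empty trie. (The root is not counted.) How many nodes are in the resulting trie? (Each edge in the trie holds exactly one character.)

74

Trace insertions, counting only characters that open a new branch:
  "ven" → 3 new (v, e, n)
  "somor" → 5 new (s, o, m, o, r)
  "mivenvi" → 7 new (m, i, v, e, n, v, i)
  "solin" → prefix "so" already present; 3 new (l, i, n)
  "torfenlu" → 8 new (t, o, r, f, e, n, l, u)
  "sorun" → prefix "so" already present; 3 new (r, u, n)
  "sobel" → prefix "so" already present; 3 new (b, e, l)
  "sar" → prefix "s" already present; 2 new (a, r)
  "belbelrorun" → 11 new (b, e, l, b, e, l, r, o, r, u, n)
  "sogalpapa" → prefix "so" already present; 7 new (g, a, l, p, a, p, a)
  "torfenmor" → prefix "torfen" already present; 3 new (m, o, r)
  "torfengal" → prefix "torfen" already present; 3 new (g, a, l)
  "torfenne" → prefix "torfen" already present; 2 new (n, e)
  "sopane" → prefix "so" already present; 4 new (p, a, n, e)
  "torfenfenven" → prefix "torfen" already present; 6 new (f, e, n, v, e, n)
  "torfenpata" → prefix "torfen" already present; 4 new (p, a, t, a)
Total nodes = 3 + 5 + 7 + 3 + 8 + 3 + 3 + 2 + 11 + 7 + 3 + 3 + 2 + 4 + 6 + 4 = 74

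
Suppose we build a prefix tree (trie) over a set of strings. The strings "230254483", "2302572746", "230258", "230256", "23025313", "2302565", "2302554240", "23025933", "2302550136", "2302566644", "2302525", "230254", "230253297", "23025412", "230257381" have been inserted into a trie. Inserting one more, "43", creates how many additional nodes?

2

Nothing in the trie begins with "4"; the whole of "43" is new.
2 − 0 = 2 new nodes.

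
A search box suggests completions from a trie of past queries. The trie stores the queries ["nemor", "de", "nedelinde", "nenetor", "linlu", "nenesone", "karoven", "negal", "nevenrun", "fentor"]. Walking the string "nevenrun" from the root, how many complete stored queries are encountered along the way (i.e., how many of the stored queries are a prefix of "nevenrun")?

1

Check each prefix of "nevenrun" against the stored set — each match is an end-marker on the path.
Prefixes of the query that are stored words: "nevenrun"
Count: 1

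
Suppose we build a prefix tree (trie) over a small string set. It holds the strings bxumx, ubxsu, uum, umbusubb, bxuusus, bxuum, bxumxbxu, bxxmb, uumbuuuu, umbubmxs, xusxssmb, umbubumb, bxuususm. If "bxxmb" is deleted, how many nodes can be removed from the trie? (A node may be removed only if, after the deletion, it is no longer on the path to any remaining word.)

A node on "bxxmb"'s path can go only if nothing else ends at it or branches off below it.
The suffix "xmb" (3 nodes) is used only by "bxxmb"; the node for "bx" still has the child "u", so pruning stops there.
Nodes removed: 3

3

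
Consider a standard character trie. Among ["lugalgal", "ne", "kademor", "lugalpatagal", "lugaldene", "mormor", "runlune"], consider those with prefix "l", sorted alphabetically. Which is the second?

lugalgal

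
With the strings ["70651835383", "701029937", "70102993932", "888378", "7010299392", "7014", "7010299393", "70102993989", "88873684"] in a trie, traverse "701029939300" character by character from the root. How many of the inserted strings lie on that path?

1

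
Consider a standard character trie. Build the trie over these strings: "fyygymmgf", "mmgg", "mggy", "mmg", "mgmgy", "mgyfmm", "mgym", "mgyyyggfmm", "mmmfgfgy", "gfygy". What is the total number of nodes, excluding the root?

42

Trace insertions, counting only characters that open a new branch:
  "fyygymmgf" → 9 new (f, y, y, g, y, m, m, g, f)
  "mmgg" → 4 new (m, m, g, g)
  "mggy" → prefix "m" already present; 3 new (g, g, y)
  "mmg" → prefix "mmg" already present; 0 new (none)
  "mgmgy" → prefix "mg" already present; 3 new (m, g, y)
  "mgyfmm" → prefix "mg" already present; 4 new (y, f, m, m)
  "mgym" → prefix "mgy" already present; 1 new (m)
  "mgyyyggfmm" → prefix "mgy" already present; 7 new (y, y, g, g, f, m, m)
  "mmmfgfgy" → prefix "mm" already present; 6 new (m, f, g, f, g, y)
  "gfygy" → 5 new (g, f, y, g, y)
Total nodes = 9 + 4 + 3 + 0 + 3 + 4 + 1 + 7 + 6 + 5 = 42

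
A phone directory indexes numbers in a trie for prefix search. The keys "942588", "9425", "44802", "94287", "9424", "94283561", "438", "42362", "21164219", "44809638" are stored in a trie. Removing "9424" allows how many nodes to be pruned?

1

Walk "9424" from the leaf back toward the root, removing each node that no remaining word uses.
The suffix "4" (1 node) is used only by "9424"; the node for "942" still has the child "5", so pruning stops there.
Nodes removed: 1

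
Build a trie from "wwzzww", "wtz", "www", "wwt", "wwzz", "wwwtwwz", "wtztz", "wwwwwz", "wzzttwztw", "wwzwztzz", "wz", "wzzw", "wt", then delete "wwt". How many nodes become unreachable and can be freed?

Walk "wwt" from the leaf back toward the root, removing each node that no remaining word uses.
The suffix "t" (1 node) is used only by "wwt"; the node for "ww" still has the child "z", so pruning stops there.
Nodes removed: 1

1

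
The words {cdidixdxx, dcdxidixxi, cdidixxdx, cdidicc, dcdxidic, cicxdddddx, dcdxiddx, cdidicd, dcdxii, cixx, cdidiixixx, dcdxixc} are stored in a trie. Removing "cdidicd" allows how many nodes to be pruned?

1

Walk "cdidicd" from the leaf back toward the root, removing each node that no remaining word uses.
The suffix "d" (1 node) is used only by "cdidicd"; the node for "cdidic" still has the child "c", so pruning stops there.
Nodes removed: 1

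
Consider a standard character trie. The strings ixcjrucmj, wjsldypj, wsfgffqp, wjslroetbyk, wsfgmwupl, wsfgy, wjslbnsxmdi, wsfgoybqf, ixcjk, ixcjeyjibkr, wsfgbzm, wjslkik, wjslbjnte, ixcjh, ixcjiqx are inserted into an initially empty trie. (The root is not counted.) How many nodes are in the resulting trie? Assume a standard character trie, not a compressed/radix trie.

71

For each word, the new-node count is its length minus the longest prefix already in the trie:
  "ixcjrucmj" → 9 new (i, x, c, j, r, u, c, m, j)
  "wjsldypj" → 8 new (w, j, s, l, d, y, p, j)
  "wsfgffqp" → prefix "w" already present; 7 new (s, f, g, f, f, q, p)
  "wjslroetbyk" → prefix "wjsl" already present; 7 new (r, o, e, t, b, y, k)
  "wsfgmwupl" → prefix "wsfg" already present; 5 new (m, w, u, p, l)
  "wsfgy" → prefix "wsfg" already present; 1 new (y)
  "wjslbnsxmdi" → prefix "wjsl" already present; 7 new (b, n, s, x, m, d, i)
  "wsfgoybqf" → prefix "wsfg" already present; 5 new (o, y, b, q, f)
  "ixcjk" → prefix "ixcj" already present; 1 new (k)
  "ixcjeyjibkr" → prefix "ixcj" already present; 7 new (e, y, j, i, b, k, r)
  "wsfgbzm" → prefix "wsfg" already present; 3 new (b, z, m)
  "wjslkik" → prefix "wjsl" already present; 3 new (k, i, k)
  "wjslbjnte" → prefix "wjslb" already present; 4 new (j, n, t, e)
  "ixcjh" → prefix "ixcj" already present; 1 new (h)
  "ixcjiqx" → prefix "ixcj" already present; 3 new (i, q, x)
Total nodes = 9 + 8 + 7 + 7 + 5 + 1 + 7 + 5 + 1 + 7 + 3 + 3 + 4 + 1 + 3 = 71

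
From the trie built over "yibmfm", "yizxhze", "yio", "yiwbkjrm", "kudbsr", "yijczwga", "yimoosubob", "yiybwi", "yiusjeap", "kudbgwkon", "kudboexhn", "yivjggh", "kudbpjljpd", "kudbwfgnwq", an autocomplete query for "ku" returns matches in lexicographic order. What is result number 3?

Filter for "ku…" and sort: "kudbgwkon", "kudboexhn", "kudbpjljpd", "kudbsr", "kudbwfgnwq"
Position 3: kudbpjljpd

kudbpjljpd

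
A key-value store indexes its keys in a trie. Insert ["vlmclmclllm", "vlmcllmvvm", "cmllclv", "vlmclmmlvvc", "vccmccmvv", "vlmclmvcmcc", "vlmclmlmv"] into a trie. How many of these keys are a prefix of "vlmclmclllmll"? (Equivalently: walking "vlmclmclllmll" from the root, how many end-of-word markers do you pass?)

Traverse "vlmclmclllmll" character by character; count nodes along the way that are marked as word ends.
Prefixes of the query that are stored words: "vlmclmclllm"
Count: 1

1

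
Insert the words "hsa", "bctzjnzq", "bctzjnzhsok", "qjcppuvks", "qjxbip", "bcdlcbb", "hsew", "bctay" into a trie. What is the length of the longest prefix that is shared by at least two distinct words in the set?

Look for the deepest trie node that still has at least two words in its subtree.
e.g. "bctzjnzhsok" and "bctzjnzq" share the prefix "bctzjnz" of length 7; no pair shares a longer one.
Longest shared-prefix length: 7

7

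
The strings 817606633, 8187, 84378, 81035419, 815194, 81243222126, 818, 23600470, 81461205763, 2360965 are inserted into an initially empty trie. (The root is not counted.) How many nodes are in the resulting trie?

54

Insert word by word; a character creates a node only if that edge doesn't already exist:
  "817606633" → 9 new (8, 1, 7, 6, 0, 6, 6, 3, 3)
  "8187" → prefix "81" already present; 2 new (8, 7)
  "84378" → prefix "8" already present; 4 new (4, 3, 7, 8)
  "81035419" → prefix "81" already present; 6 new (0, 3, 5, 4, 1, 9)
  "815194" → prefix "81" already present; 4 new (5, 1, 9, 4)
  "81243222126" → prefix "81" already present; 9 new (2, 4, 3, 2, 2, 2, 1, 2, 6)
  "818" → prefix "818" already present; 0 new (none)
  "23600470" → 8 new (2, 3, 6, 0, 0, 4, 7, 0)
  "81461205763" → prefix "81" already present; 9 new (4, 6, 1, 2, 0, 5, 7, 6, 3)
  "2360965" → prefix "2360" already present; 3 new (9, 6, 5)
Total nodes = 9 + 2 + 4 + 6 + 4 + 9 + 0 + 8 + 9 + 3 = 54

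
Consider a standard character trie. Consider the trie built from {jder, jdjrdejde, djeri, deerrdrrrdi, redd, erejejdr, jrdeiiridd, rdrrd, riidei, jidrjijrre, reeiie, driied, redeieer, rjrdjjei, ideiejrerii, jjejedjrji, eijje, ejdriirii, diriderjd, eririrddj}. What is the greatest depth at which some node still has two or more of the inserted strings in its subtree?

3

Equivalently: take the maximum, over all pairs, of their longest common prefix length.
e.g. "redd" and "redeieer" share the prefix "red" of length 3; no pair shares a longer one.
Longest shared-prefix length: 3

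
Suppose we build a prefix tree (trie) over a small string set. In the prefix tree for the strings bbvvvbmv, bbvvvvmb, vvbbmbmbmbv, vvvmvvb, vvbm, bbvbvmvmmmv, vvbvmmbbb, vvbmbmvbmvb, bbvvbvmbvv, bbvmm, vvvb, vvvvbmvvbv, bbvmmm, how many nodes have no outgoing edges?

Leaves are exactly the stored words that no other stored word extends.
Those words: "bbvbvmvmmmv", "bbvmmm", "bbvvbvmbvv", "bbvvvbmv", "bbvvvvmb", "vvbbmbmbmbv", "vvbmbmvbmvb", "vvbvmmbbb", "vvvb", "vvvmvvb", "vvvvbmvvbv"
Leaf count: 11

11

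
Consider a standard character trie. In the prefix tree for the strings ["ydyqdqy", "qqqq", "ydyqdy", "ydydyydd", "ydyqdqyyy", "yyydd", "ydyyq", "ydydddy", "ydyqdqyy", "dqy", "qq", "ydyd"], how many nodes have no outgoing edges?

8

Leaves are exactly the stored words that no other stored word extends.
Those words: "dqy", "qqqq", "ydydddy", "ydydyydd", "ydyqdqyyy", "ydyqdy", "ydyyq", "yyydd"
Leaf count: 8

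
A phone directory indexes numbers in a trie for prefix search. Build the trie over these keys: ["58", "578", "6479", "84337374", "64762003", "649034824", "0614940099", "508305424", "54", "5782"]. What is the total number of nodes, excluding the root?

48

Count nodes per top-level branch (shared prefixes stored once):
  '0'-branch (0614940099): 10 nodes
  '5'-branch (508305424, 54, 578, 5782, 58): 14 nodes
  '6'-branch (64762003, 6479, 649034824): 16 nodes
  '8'-branch (84337374): 8 nodes
Sum: 48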